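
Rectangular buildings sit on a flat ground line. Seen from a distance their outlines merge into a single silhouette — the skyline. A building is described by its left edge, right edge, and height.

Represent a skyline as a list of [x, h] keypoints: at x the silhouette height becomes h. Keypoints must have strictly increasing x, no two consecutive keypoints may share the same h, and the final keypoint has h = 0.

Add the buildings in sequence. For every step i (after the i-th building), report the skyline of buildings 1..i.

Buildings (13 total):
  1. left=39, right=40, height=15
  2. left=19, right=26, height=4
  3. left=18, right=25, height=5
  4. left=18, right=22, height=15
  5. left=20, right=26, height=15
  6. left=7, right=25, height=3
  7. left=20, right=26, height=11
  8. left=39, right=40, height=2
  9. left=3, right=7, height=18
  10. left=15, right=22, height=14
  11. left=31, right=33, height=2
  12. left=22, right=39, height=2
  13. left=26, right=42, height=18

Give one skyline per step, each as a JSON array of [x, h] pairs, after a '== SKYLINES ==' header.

== SKYLINES ==
[[39,15],[40,0]]
[[19,4],[26,0],[39,15],[40,0]]
[[18,5],[25,4],[26,0],[39,15],[40,0]]
[[18,15],[22,5],[25,4],[26,0],[39,15],[40,0]]
[[18,15],[26,0],[39,15],[40,0]]
[[7,3],[18,15],[26,0],[39,15],[40,0]]
[[7,3],[18,15],[26,0],[39,15],[40,0]]
[[7,3],[18,15],[26,0],[39,15],[40,0]]
[[3,18],[7,3],[18,15],[26,0],[39,15],[40,0]]
[[3,18],[7,3],[15,14],[18,15],[26,0],[39,15],[40,0]]
[[3,18],[7,3],[15,14],[18,15],[26,0],[31,2],[33,0],[39,15],[40,0]]
[[3,18],[7,3],[15,14],[18,15],[26,2],[39,15],[40,0]]
[[3,18],[7,3],[15,14],[18,15],[26,18],[42,0]]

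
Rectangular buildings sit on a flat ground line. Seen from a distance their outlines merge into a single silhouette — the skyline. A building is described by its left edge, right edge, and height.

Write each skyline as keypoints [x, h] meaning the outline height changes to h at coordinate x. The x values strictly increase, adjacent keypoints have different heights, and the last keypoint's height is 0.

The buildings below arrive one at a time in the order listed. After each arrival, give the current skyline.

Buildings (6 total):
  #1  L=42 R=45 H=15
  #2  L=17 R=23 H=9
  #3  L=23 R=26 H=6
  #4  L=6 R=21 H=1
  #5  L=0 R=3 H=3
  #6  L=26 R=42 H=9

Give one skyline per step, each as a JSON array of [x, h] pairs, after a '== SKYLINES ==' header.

== SKYLINES ==
[[42,15],[45,0]]
[[17,9],[23,0],[42,15],[45,0]]
[[17,9],[23,6],[26,0],[42,15],[45,0]]
[[6,1],[17,9],[23,6],[26,0],[42,15],[45,0]]
[[0,3],[3,0],[6,1],[17,9],[23,6],[26,0],[42,15],[45,0]]
[[0,3],[3,0],[6,1],[17,9],[23,6],[26,9],[42,15],[45,0]]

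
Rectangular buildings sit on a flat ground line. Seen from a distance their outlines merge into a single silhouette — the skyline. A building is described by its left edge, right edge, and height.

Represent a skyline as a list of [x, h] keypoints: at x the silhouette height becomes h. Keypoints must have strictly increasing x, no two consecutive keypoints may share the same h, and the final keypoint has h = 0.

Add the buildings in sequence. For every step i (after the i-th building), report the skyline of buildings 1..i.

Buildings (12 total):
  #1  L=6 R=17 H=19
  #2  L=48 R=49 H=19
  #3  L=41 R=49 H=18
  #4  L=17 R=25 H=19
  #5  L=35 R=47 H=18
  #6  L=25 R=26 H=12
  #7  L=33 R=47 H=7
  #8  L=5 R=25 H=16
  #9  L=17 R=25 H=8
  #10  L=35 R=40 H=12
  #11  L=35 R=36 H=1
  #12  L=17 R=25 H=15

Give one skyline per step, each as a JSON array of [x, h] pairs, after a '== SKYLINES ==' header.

== SKYLINES ==
[[6,19],[17,0]]
[[6,19],[17,0],[48,19],[49,0]]
[[6,19],[17,0],[41,18],[48,19],[49,0]]
[[6,19],[25,0],[41,18],[48,19],[49,0]]
[[6,19],[25,0],[35,18],[48,19],[49,0]]
[[6,19],[25,12],[26,0],[35,18],[48,19],[49,0]]
[[6,19],[25,12],[26,0],[33,7],[35,18],[48,19],[49,0]]
[[5,16],[6,19],[25,12],[26,0],[33,7],[35,18],[48,19],[49,0]]
[[5,16],[6,19],[25,12],[26,0],[33,7],[35,18],[48,19],[49,0]]
[[5,16],[6,19],[25,12],[26,0],[33,7],[35,18],[48,19],[49,0]]
[[5,16],[6,19],[25,12],[26,0],[33,7],[35,18],[48,19],[49,0]]
[[5,16],[6,19],[25,12],[26,0],[33,7],[35,18],[48,19],[49,0]]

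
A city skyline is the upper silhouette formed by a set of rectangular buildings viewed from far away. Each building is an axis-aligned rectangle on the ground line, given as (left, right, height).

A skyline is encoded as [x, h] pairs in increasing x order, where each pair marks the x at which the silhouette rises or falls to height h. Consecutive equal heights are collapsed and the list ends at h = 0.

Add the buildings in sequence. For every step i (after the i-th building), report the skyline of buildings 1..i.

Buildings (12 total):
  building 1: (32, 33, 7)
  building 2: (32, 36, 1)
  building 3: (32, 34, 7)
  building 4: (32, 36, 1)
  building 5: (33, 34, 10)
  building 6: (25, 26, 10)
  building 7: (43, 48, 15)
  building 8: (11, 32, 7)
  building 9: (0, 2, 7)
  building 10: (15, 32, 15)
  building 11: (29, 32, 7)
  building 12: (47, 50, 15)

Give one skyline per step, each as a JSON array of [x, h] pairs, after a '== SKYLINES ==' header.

== SKYLINES ==
[[32,7],[33,0]]
[[32,7],[33,1],[36,0]]
[[32,7],[34,1],[36,0]]
[[32,7],[34,1],[36,0]]
[[32,7],[33,10],[34,1],[36,0]]
[[25,10],[26,0],[32,7],[33,10],[34,1],[36,0]]
[[25,10],[26,0],[32,7],[33,10],[34,1],[36,0],[43,15],[48,0]]
[[11,7],[25,10],[26,7],[33,10],[34,1],[36,0],[43,15],[48,0]]
[[0,7],[2,0],[11,7],[25,10],[26,7],[33,10],[34,1],[36,0],[43,15],[48,0]]
[[0,7],[2,0],[11,7],[15,15],[32,7],[33,10],[34,1],[36,0],[43,15],[48,0]]
[[0,7],[2,0],[11,7],[15,15],[32,7],[33,10],[34,1],[36,0],[43,15],[48,0]]
[[0,7],[2,0],[11,7],[15,15],[32,7],[33,10],[34,1],[36,0],[43,15],[50,0]]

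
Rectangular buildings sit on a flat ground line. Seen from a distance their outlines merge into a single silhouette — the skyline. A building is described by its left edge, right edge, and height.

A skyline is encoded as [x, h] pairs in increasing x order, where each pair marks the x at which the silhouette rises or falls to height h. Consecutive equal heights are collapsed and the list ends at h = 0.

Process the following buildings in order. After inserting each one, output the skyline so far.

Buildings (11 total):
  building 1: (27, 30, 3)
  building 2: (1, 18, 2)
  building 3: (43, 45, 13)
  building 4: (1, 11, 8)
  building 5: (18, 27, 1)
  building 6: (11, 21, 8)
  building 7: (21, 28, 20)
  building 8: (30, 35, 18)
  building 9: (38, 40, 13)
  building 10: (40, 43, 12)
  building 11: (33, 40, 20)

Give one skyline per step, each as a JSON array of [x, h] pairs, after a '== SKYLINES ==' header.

== SKYLINES ==
[[27,3],[30,0]]
[[1,2],[18,0],[27,3],[30,0]]
[[1,2],[18,0],[27,3],[30,0],[43,13],[45,0]]
[[1,8],[11,2],[18,0],[27,3],[30,0],[43,13],[45,0]]
[[1,8],[11,2],[18,1],[27,3],[30,0],[43,13],[45,0]]
[[1,8],[21,1],[27,3],[30,0],[43,13],[45,0]]
[[1,8],[21,20],[28,3],[30,0],[43,13],[45,0]]
[[1,8],[21,20],[28,3],[30,18],[35,0],[43,13],[45,0]]
[[1,8],[21,20],[28,3],[30,18],[35,0],[38,13],[40,0],[43,13],[45,0]]
[[1,8],[21,20],[28,3],[30,18],[35,0],[38,13],[40,12],[43,13],[45,0]]
[[1,8],[21,20],[28,3],[30,18],[33,20],[40,12],[43,13],[45,0]]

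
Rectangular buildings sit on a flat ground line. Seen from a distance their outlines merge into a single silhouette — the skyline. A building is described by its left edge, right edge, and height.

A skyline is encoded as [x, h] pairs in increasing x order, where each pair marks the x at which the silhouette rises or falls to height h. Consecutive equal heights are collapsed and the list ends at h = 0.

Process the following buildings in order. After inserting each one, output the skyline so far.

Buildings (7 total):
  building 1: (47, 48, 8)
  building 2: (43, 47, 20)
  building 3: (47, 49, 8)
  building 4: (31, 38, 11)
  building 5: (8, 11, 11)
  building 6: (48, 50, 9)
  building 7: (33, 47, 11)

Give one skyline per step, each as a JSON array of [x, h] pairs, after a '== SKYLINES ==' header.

== SKYLINES ==
[[47,8],[48,0]]
[[43,20],[47,8],[48,0]]
[[43,20],[47,8],[49,0]]
[[31,11],[38,0],[43,20],[47,8],[49,0]]
[[8,11],[11,0],[31,11],[38,0],[43,20],[47,8],[49,0]]
[[8,11],[11,0],[31,11],[38,0],[43,20],[47,8],[48,9],[50,0]]
[[8,11],[11,0],[31,11],[43,20],[47,8],[48,9],[50,0]]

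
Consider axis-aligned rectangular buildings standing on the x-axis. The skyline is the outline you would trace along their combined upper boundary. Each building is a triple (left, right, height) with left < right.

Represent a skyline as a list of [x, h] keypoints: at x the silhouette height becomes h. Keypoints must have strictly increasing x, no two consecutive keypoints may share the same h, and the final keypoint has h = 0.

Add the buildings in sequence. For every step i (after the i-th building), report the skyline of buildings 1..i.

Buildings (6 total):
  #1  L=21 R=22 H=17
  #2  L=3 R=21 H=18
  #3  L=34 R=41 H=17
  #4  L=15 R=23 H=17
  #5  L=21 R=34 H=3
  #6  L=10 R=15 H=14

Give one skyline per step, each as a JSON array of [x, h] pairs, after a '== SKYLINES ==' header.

== SKYLINES ==
[[21,17],[22,0]]
[[3,18],[21,17],[22,0]]
[[3,18],[21,17],[22,0],[34,17],[41,0]]
[[3,18],[21,17],[23,0],[34,17],[41,0]]
[[3,18],[21,17],[23,3],[34,17],[41,0]]
[[3,18],[21,17],[23,3],[34,17],[41,0]]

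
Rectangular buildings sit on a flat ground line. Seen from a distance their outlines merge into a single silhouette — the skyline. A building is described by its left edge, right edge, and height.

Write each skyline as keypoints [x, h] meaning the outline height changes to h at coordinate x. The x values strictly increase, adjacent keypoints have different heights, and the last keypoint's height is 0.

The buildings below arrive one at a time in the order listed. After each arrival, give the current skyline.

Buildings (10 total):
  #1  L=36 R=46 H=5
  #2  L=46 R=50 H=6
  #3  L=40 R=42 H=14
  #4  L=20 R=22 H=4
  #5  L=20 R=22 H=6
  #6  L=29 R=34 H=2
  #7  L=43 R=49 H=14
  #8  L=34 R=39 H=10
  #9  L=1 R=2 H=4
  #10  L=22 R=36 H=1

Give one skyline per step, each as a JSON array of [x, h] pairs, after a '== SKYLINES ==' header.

== SKYLINES ==
[[36,5],[46,0]]
[[36,5],[46,6],[50,0]]
[[36,5],[40,14],[42,5],[46,6],[50,0]]
[[20,4],[22,0],[36,5],[40,14],[42,5],[46,6],[50,0]]
[[20,6],[22,0],[36,5],[40,14],[42,5],[46,6],[50,0]]
[[20,6],[22,0],[29,2],[34,0],[36,5],[40,14],[42,5],[46,6],[50,0]]
[[20,6],[22,0],[29,2],[34,0],[36,5],[40,14],[42,5],[43,14],[49,6],[50,0]]
[[20,6],[22,0],[29,2],[34,10],[39,5],[40,14],[42,5],[43,14],[49,6],[50,0]]
[[1,4],[2,0],[20,6],[22,0],[29,2],[34,10],[39,5],[40,14],[42,5],[43,14],[49,6],[50,0]]
[[1,4],[2,0],[20,6],[22,1],[29,2],[34,10],[39,5],[40,14],[42,5],[43,14],[49,6],[50,0]]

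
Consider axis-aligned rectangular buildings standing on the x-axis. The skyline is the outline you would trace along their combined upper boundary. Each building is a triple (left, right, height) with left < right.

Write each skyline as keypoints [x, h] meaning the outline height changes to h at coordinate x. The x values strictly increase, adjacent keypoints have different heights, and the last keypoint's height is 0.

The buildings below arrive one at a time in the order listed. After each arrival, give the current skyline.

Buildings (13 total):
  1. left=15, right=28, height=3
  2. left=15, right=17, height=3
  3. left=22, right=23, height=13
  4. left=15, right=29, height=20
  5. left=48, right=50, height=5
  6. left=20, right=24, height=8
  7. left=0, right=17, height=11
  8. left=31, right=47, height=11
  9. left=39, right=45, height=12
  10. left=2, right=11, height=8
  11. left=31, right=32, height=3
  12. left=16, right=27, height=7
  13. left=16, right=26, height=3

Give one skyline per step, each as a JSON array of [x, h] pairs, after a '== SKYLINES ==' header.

== SKYLINES ==
[[15,3],[28,0]]
[[15,3],[28,0]]
[[15,3],[22,13],[23,3],[28,0]]
[[15,20],[29,0]]
[[15,20],[29,0],[48,5],[50,0]]
[[15,20],[29,0],[48,5],[50,0]]
[[0,11],[15,20],[29,0],[48,5],[50,0]]
[[0,11],[15,20],[29,0],[31,11],[47,0],[48,5],[50,0]]
[[0,11],[15,20],[29,0],[31,11],[39,12],[45,11],[47,0],[48,5],[50,0]]
[[0,11],[15,20],[29,0],[31,11],[39,12],[45,11],[47,0],[48,5],[50,0]]
[[0,11],[15,20],[29,0],[31,11],[39,12],[45,11],[47,0],[48,5],[50,0]]
[[0,11],[15,20],[29,0],[31,11],[39,12],[45,11],[47,0],[48,5],[50,0]]
[[0,11],[15,20],[29,0],[31,11],[39,12],[45,11],[47,0],[48,5],[50,0]]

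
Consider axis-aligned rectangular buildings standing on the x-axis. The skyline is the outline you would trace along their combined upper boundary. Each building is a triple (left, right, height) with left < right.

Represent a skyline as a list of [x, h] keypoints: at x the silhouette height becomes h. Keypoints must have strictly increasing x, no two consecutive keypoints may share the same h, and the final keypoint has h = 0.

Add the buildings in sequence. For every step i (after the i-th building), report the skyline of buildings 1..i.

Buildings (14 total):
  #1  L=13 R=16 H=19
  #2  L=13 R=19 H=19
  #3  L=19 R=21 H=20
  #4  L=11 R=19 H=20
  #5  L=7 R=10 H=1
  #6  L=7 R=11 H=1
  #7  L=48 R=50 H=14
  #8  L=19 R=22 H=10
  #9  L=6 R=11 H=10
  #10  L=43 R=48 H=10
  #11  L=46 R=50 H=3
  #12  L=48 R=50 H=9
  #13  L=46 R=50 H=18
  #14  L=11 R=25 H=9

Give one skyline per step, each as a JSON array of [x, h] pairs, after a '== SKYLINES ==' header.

== SKYLINES ==
[[13,19],[16,0]]
[[13,19],[19,0]]
[[13,19],[19,20],[21,0]]
[[11,20],[21,0]]
[[7,1],[10,0],[11,20],[21,0]]
[[7,1],[11,20],[21,0]]
[[7,1],[11,20],[21,0],[48,14],[50,0]]
[[7,1],[11,20],[21,10],[22,0],[48,14],[50,0]]
[[6,10],[11,20],[21,10],[22,0],[48,14],[50,0]]
[[6,10],[11,20],[21,10],[22,0],[43,10],[48,14],[50,0]]
[[6,10],[11,20],[21,10],[22,0],[43,10],[48,14],[50,0]]
[[6,10],[11,20],[21,10],[22,0],[43,10],[48,14],[50,0]]
[[6,10],[11,20],[21,10],[22,0],[43,10],[46,18],[50,0]]
[[6,10],[11,20],[21,10],[22,9],[25,0],[43,10],[46,18],[50,0]]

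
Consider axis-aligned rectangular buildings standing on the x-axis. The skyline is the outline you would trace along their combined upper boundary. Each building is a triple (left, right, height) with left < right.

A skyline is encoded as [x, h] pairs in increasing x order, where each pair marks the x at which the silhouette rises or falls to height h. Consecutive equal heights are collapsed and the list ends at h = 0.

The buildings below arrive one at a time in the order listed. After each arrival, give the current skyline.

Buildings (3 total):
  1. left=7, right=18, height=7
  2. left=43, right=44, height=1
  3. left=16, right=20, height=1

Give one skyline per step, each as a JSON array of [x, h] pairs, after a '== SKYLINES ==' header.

== SKYLINES ==
[[7,7],[18,0]]
[[7,7],[18,0],[43,1],[44,0]]
[[7,7],[18,1],[20,0],[43,1],[44,0]]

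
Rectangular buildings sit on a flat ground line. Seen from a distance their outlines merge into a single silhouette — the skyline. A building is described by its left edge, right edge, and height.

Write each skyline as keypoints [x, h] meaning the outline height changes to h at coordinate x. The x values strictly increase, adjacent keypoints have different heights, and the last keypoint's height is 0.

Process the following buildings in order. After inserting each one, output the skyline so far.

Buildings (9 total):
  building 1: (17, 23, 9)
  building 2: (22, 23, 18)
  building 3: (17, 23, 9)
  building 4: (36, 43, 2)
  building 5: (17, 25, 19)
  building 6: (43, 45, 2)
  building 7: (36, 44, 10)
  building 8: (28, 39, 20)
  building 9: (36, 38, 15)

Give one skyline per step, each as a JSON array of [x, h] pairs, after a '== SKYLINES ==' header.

== SKYLINES ==
[[17,9],[23,0]]
[[17,9],[22,18],[23,0]]
[[17,9],[22,18],[23,0]]
[[17,9],[22,18],[23,0],[36,2],[43,0]]
[[17,19],[25,0],[36,2],[43,0]]
[[17,19],[25,0],[36,2],[45,0]]
[[17,19],[25,0],[36,10],[44,2],[45,0]]
[[17,19],[25,0],[28,20],[39,10],[44,2],[45,0]]
[[17,19],[25,0],[28,20],[39,10],[44,2],[45,0]]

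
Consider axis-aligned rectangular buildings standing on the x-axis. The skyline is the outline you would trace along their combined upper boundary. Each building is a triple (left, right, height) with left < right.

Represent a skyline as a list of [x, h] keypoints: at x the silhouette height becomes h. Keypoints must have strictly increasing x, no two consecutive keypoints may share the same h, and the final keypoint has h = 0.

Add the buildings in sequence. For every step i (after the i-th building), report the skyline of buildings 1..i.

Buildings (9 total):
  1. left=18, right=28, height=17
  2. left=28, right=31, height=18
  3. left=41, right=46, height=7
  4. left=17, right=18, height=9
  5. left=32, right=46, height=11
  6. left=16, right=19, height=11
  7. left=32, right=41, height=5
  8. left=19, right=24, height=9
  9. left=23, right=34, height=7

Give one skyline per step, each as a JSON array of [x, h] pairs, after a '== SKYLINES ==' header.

== SKYLINES ==
[[18,17],[28,0]]
[[18,17],[28,18],[31,0]]
[[18,17],[28,18],[31,0],[41,7],[46,0]]
[[17,9],[18,17],[28,18],[31,0],[41,7],[46,0]]
[[17,9],[18,17],[28,18],[31,0],[32,11],[46,0]]
[[16,11],[18,17],[28,18],[31,0],[32,11],[46,0]]
[[16,11],[18,17],[28,18],[31,0],[32,11],[46,0]]
[[16,11],[18,17],[28,18],[31,0],[32,11],[46,0]]
[[16,11],[18,17],[28,18],[31,7],[32,11],[46,0]]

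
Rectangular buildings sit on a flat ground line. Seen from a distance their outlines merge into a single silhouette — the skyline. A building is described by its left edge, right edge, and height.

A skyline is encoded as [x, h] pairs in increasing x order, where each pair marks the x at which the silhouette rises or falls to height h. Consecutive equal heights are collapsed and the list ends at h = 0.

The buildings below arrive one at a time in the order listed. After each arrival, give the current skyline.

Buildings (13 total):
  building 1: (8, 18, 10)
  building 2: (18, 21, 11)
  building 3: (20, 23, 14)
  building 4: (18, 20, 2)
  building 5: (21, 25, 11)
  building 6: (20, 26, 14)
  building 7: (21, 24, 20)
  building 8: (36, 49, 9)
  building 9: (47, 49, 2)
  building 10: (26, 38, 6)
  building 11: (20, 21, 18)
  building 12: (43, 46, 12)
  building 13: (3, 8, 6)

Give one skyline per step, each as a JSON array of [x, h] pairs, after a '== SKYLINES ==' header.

== SKYLINES ==
[[8,10],[18,0]]
[[8,10],[18,11],[21,0]]
[[8,10],[18,11],[20,14],[23,0]]
[[8,10],[18,11],[20,14],[23,0]]
[[8,10],[18,11],[20,14],[23,11],[25,0]]
[[8,10],[18,11],[20,14],[26,0]]
[[8,10],[18,11],[20,14],[21,20],[24,14],[26,0]]
[[8,10],[18,11],[20,14],[21,20],[24,14],[26,0],[36,9],[49,0]]
[[8,10],[18,11],[20,14],[21,20],[24,14],[26,0],[36,9],[49,0]]
[[8,10],[18,11],[20,14],[21,20],[24,14],[26,6],[36,9],[49,0]]
[[8,10],[18,11],[20,18],[21,20],[24,14],[26,6],[36,9],[49,0]]
[[8,10],[18,11],[20,18],[21,20],[24,14],[26,6],[36,9],[43,12],[46,9],[49,0]]
[[3,6],[8,10],[18,11],[20,18],[21,20],[24,14],[26,6],[36,9],[43,12],[46,9],[49,0]]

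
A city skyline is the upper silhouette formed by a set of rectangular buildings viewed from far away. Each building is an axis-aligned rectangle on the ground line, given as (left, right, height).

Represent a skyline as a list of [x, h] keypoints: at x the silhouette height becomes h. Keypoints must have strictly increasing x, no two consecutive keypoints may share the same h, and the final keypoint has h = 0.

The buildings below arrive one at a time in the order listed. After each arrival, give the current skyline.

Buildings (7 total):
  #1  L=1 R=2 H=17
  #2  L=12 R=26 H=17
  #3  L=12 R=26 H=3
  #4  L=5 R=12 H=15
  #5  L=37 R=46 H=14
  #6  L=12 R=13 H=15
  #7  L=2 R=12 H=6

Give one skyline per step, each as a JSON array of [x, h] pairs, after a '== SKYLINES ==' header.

== SKYLINES ==
[[1,17],[2,0]]
[[1,17],[2,0],[12,17],[26,0]]
[[1,17],[2,0],[12,17],[26,0]]
[[1,17],[2,0],[5,15],[12,17],[26,0]]
[[1,17],[2,0],[5,15],[12,17],[26,0],[37,14],[46,0]]
[[1,17],[2,0],[5,15],[12,17],[26,0],[37,14],[46,0]]
[[1,17],[2,6],[5,15],[12,17],[26,0],[37,14],[46,0]]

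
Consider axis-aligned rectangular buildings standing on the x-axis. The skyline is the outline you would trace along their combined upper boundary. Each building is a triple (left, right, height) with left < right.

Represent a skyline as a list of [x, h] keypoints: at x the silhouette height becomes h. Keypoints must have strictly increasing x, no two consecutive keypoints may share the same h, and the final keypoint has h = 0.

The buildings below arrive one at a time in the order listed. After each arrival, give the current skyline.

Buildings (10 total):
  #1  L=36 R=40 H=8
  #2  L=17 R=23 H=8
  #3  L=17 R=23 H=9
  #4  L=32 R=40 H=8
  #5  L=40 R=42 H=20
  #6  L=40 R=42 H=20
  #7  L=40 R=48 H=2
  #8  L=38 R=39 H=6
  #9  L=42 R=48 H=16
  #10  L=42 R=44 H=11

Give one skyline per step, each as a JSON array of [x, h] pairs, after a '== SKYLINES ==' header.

== SKYLINES ==
[[36,8],[40,0]]
[[17,8],[23,0],[36,8],[40,0]]
[[17,9],[23,0],[36,8],[40,0]]
[[17,9],[23,0],[32,8],[40,0]]
[[17,9],[23,0],[32,8],[40,20],[42,0]]
[[17,9],[23,0],[32,8],[40,20],[42,0]]
[[17,9],[23,0],[32,8],[40,20],[42,2],[48,0]]
[[17,9],[23,0],[32,8],[40,20],[42,2],[48,0]]
[[17,9],[23,0],[32,8],[40,20],[42,16],[48,0]]
[[17,9],[23,0],[32,8],[40,20],[42,16],[48,0]]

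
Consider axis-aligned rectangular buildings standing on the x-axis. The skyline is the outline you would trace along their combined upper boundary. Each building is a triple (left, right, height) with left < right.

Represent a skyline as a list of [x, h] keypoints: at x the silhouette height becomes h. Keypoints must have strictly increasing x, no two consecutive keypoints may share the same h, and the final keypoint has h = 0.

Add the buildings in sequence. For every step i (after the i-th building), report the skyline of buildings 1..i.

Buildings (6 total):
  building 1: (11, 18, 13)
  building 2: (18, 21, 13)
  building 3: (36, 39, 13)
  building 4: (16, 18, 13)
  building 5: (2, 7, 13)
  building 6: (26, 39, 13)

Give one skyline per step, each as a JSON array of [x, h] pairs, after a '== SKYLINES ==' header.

== SKYLINES ==
[[11,13],[18,0]]
[[11,13],[21,0]]
[[11,13],[21,0],[36,13],[39,0]]
[[11,13],[21,0],[36,13],[39,0]]
[[2,13],[7,0],[11,13],[21,0],[36,13],[39,0]]
[[2,13],[7,0],[11,13],[21,0],[26,13],[39,0]]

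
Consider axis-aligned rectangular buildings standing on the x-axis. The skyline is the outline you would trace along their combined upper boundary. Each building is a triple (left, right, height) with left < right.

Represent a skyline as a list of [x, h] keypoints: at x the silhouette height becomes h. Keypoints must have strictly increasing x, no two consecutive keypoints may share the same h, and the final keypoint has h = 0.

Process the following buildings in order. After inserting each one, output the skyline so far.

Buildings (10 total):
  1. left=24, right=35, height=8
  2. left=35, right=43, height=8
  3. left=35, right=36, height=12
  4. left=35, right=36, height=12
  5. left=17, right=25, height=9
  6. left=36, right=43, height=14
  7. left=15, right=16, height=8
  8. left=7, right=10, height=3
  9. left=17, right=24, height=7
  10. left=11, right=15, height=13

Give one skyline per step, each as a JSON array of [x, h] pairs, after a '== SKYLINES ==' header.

== SKYLINES ==
[[24,8],[35,0]]
[[24,8],[43,0]]
[[24,8],[35,12],[36,8],[43,0]]
[[24,8],[35,12],[36,8],[43,0]]
[[17,9],[25,8],[35,12],[36,8],[43,0]]
[[17,9],[25,8],[35,12],[36,14],[43,0]]
[[15,8],[16,0],[17,9],[25,8],[35,12],[36,14],[43,0]]
[[7,3],[10,0],[15,8],[16,0],[17,9],[25,8],[35,12],[36,14],[43,0]]
[[7,3],[10,0],[15,8],[16,0],[17,9],[25,8],[35,12],[36,14],[43,0]]
[[7,3],[10,0],[11,13],[15,8],[16,0],[17,9],[25,8],[35,12],[36,14],[43,0]]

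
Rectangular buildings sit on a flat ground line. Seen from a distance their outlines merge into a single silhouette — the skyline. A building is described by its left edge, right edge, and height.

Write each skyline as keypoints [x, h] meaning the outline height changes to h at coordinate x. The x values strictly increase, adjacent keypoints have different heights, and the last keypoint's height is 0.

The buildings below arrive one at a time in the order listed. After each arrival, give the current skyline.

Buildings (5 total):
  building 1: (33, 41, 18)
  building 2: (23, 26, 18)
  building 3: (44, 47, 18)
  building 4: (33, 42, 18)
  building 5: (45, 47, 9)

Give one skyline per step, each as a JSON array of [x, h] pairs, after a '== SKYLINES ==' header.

== SKYLINES ==
[[33,18],[41,0]]
[[23,18],[26,0],[33,18],[41,0]]
[[23,18],[26,0],[33,18],[41,0],[44,18],[47,0]]
[[23,18],[26,0],[33,18],[42,0],[44,18],[47,0]]
[[23,18],[26,0],[33,18],[42,0],[44,18],[47,0]]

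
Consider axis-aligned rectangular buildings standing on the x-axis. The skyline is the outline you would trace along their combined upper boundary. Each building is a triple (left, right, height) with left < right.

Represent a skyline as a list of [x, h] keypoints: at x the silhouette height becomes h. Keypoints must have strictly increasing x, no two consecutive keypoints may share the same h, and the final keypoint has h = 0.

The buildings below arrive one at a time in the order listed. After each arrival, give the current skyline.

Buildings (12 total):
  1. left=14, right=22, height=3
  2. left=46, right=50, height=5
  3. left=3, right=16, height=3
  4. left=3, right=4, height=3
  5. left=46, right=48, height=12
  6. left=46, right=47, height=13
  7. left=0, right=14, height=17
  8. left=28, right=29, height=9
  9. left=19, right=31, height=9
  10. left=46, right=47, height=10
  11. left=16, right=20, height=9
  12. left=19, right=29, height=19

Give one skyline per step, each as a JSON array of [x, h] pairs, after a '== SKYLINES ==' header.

== SKYLINES ==
[[14,3],[22,0]]
[[14,3],[22,0],[46,5],[50,0]]
[[3,3],[22,0],[46,5],[50,0]]
[[3,3],[22,0],[46,5],[50,0]]
[[3,3],[22,0],[46,12],[48,5],[50,0]]
[[3,3],[22,0],[46,13],[47,12],[48,5],[50,0]]
[[0,17],[14,3],[22,0],[46,13],[47,12],[48,5],[50,0]]
[[0,17],[14,3],[22,0],[28,9],[29,0],[46,13],[47,12],[48,5],[50,0]]
[[0,17],[14,3],[19,9],[31,0],[46,13],[47,12],[48,5],[50,0]]
[[0,17],[14,3],[19,9],[31,0],[46,13],[47,12],[48,5],[50,0]]
[[0,17],[14,3],[16,9],[31,0],[46,13],[47,12],[48,5],[50,0]]
[[0,17],[14,3],[16,9],[19,19],[29,9],[31,0],[46,13],[47,12],[48,5],[50,0]]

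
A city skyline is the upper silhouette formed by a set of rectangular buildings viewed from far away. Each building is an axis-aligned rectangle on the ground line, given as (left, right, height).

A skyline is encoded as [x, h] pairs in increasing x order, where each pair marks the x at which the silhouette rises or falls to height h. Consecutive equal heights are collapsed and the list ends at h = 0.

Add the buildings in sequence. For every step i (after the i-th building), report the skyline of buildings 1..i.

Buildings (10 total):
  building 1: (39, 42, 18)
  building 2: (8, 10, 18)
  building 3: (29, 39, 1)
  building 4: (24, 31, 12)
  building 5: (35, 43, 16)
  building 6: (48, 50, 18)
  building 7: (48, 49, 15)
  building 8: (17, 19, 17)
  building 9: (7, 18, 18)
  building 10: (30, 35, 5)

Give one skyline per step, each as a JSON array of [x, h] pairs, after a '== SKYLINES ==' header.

== SKYLINES ==
[[39,18],[42,0]]
[[8,18],[10,0],[39,18],[42,0]]
[[8,18],[10,0],[29,1],[39,18],[42,0]]
[[8,18],[10,0],[24,12],[31,1],[39,18],[42,0]]
[[8,18],[10,0],[24,12],[31,1],[35,16],[39,18],[42,16],[43,0]]
[[8,18],[10,0],[24,12],[31,1],[35,16],[39,18],[42,16],[43,0],[48,18],[50,0]]
[[8,18],[10,0],[24,12],[31,1],[35,16],[39,18],[42,16],[43,0],[48,18],[50,0]]
[[8,18],[10,0],[17,17],[19,0],[24,12],[31,1],[35,16],[39,18],[42,16],[43,0],[48,18],[50,0]]
[[7,18],[18,17],[19,0],[24,12],[31,1],[35,16],[39,18],[42,16],[43,0],[48,18],[50,0]]
[[7,18],[18,17],[19,0],[24,12],[31,5],[35,16],[39,18],[42,16],[43,0],[48,18],[50,0]]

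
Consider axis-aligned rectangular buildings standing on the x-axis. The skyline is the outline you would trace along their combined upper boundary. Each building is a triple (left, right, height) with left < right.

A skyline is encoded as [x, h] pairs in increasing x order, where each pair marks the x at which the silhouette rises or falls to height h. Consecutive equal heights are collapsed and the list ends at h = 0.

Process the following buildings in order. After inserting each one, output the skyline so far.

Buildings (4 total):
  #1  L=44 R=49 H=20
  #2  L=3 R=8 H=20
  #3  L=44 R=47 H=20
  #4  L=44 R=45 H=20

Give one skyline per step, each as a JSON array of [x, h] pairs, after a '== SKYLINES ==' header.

== SKYLINES ==
[[44,20],[49,0]]
[[3,20],[8,0],[44,20],[49,0]]
[[3,20],[8,0],[44,20],[49,0]]
[[3,20],[8,0],[44,20],[49,0]]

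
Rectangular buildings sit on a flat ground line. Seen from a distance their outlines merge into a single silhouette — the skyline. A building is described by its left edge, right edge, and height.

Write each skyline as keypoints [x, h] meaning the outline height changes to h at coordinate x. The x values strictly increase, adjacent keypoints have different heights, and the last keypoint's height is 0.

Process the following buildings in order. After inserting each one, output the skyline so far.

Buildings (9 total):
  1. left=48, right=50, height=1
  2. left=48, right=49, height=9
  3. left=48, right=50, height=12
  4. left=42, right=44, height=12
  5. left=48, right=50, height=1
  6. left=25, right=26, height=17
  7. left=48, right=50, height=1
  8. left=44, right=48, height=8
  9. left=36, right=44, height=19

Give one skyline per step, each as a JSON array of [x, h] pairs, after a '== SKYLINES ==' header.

== SKYLINES ==
[[48,1],[50,0]]
[[48,9],[49,1],[50,0]]
[[48,12],[50,0]]
[[42,12],[44,0],[48,12],[50,0]]
[[42,12],[44,0],[48,12],[50,0]]
[[25,17],[26,0],[42,12],[44,0],[48,12],[50,0]]
[[25,17],[26,0],[42,12],[44,0],[48,12],[50,0]]
[[25,17],[26,0],[42,12],[44,8],[48,12],[50,0]]
[[25,17],[26,0],[36,19],[44,8],[48,12],[50,0]]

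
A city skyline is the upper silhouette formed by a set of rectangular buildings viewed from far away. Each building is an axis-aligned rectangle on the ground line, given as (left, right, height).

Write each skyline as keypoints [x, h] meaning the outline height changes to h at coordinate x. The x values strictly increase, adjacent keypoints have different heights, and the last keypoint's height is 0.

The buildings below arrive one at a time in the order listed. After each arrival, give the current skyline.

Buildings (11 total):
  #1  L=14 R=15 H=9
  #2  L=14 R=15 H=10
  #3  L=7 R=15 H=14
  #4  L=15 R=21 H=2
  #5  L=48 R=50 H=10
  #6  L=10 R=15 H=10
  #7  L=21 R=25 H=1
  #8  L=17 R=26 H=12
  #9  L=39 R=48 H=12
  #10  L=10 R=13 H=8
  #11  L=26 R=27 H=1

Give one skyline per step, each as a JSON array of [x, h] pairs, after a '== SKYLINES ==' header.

== SKYLINES ==
[[14,9],[15,0]]
[[14,10],[15,0]]
[[7,14],[15,0]]
[[7,14],[15,2],[21,0]]
[[7,14],[15,2],[21,0],[48,10],[50,0]]
[[7,14],[15,2],[21,0],[48,10],[50,0]]
[[7,14],[15,2],[21,1],[25,0],[48,10],[50,0]]
[[7,14],[15,2],[17,12],[26,0],[48,10],[50,0]]
[[7,14],[15,2],[17,12],[26,0],[39,12],[48,10],[50,0]]
[[7,14],[15,2],[17,12],[26,0],[39,12],[48,10],[50,0]]
[[7,14],[15,2],[17,12],[26,1],[27,0],[39,12],[48,10],[50,0]]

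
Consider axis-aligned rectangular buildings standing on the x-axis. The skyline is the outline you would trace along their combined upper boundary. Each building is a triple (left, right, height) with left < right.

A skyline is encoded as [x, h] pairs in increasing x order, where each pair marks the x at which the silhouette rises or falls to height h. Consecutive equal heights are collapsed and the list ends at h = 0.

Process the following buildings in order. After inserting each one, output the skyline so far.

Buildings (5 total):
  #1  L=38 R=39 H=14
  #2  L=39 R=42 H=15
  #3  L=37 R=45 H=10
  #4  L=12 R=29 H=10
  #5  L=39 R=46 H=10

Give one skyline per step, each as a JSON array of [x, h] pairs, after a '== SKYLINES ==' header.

== SKYLINES ==
[[38,14],[39,0]]
[[38,14],[39,15],[42,0]]
[[37,10],[38,14],[39,15],[42,10],[45,0]]
[[12,10],[29,0],[37,10],[38,14],[39,15],[42,10],[45,0]]
[[12,10],[29,0],[37,10],[38,14],[39,15],[42,10],[46,0]]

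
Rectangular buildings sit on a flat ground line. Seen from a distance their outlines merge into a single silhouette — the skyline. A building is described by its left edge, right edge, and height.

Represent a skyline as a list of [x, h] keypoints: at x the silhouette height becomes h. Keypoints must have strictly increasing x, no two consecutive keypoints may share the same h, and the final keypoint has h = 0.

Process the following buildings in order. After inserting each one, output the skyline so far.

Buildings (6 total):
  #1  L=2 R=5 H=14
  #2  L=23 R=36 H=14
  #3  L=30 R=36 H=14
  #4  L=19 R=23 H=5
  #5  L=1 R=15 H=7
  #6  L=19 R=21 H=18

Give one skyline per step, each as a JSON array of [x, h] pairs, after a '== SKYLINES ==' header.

== SKYLINES ==
[[2,14],[5,0]]
[[2,14],[5,0],[23,14],[36,0]]
[[2,14],[5,0],[23,14],[36,0]]
[[2,14],[5,0],[19,5],[23,14],[36,0]]
[[1,7],[2,14],[5,7],[15,0],[19,5],[23,14],[36,0]]
[[1,7],[2,14],[5,7],[15,0],[19,18],[21,5],[23,14],[36,0]]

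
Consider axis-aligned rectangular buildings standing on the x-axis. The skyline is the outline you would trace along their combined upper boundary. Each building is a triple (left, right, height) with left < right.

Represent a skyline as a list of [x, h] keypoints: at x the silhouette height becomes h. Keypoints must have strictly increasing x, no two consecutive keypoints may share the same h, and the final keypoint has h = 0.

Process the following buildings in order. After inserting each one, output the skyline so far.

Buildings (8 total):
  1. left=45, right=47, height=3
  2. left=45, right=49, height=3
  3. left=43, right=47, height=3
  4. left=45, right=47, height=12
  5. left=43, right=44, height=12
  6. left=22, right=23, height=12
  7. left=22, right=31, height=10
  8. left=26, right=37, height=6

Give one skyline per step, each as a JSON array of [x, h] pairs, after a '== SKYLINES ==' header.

== SKYLINES ==
[[45,3],[47,0]]
[[45,3],[49,0]]
[[43,3],[49,0]]
[[43,3],[45,12],[47,3],[49,0]]
[[43,12],[44,3],[45,12],[47,3],[49,0]]
[[22,12],[23,0],[43,12],[44,3],[45,12],[47,3],[49,0]]
[[22,12],[23,10],[31,0],[43,12],[44,3],[45,12],[47,3],[49,0]]
[[22,12],[23,10],[31,6],[37,0],[43,12],[44,3],[45,12],[47,3],[49,0]]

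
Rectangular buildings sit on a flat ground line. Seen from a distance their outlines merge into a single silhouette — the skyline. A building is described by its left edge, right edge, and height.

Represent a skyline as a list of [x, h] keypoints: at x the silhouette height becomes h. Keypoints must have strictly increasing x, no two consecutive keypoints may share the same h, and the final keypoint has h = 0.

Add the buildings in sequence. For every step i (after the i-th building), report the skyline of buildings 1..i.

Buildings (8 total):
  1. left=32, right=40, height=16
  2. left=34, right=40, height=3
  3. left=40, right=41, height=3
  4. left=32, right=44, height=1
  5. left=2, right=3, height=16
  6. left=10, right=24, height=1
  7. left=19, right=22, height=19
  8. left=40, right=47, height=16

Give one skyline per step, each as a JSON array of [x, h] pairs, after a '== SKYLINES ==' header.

== SKYLINES ==
[[32,16],[40,0]]
[[32,16],[40,0]]
[[32,16],[40,3],[41,0]]
[[32,16],[40,3],[41,1],[44,0]]
[[2,16],[3,0],[32,16],[40,3],[41,1],[44,0]]
[[2,16],[3,0],[10,1],[24,0],[32,16],[40,3],[41,1],[44,0]]
[[2,16],[3,0],[10,1],[19,19],[22,1],[24,0],[32,16],[40,3],[41,1],[44,0]]
[[2,16],[3,0],[10,1],[19,19],[22,1],[24,0],[32,16],[47,0]]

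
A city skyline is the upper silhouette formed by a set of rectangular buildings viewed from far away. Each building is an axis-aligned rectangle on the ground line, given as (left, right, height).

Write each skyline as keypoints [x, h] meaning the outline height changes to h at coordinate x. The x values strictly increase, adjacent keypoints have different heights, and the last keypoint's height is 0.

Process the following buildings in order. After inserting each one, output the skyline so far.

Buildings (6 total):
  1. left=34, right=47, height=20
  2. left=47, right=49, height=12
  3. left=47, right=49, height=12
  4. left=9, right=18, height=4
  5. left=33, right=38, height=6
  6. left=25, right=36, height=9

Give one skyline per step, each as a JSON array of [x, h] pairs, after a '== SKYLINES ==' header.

== SKYLINES ==
[[34,20],[47,0]]
[[34,20],[47,12],[49,0]]
[[34,20],[47,12],[49,0]]
[[9,4],[18,0],[34,20],[47,12],[49,0]]
[[9,4],[18,0],[33,6],[34,20],[47,12],[49,0]]
[[9,4],[18,0],[25,9],[34,20],[47,12],[49,0]]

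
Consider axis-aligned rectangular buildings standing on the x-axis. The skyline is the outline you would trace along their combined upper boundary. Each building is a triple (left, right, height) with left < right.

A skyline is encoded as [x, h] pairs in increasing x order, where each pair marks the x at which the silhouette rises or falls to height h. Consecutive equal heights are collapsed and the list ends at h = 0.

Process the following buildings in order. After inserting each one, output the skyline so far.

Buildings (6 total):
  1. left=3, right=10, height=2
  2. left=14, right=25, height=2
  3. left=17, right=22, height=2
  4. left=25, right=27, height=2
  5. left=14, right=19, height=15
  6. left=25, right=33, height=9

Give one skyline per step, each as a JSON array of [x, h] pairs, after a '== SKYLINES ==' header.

== SKYLINES ==
[[3,2],[10,0]]
[[3,2],[10,0],[14,2],[25,0]]
[[3,2],[10,0],[14,2],[25,0]]
[[3,2],[10,0],[14,2],[27,0]]
[[3,2],[10,0],[14,15],[19,2],[27,0]]
[[3,2],[10,0],[14,15],[19,2],[25,9],[33,0]]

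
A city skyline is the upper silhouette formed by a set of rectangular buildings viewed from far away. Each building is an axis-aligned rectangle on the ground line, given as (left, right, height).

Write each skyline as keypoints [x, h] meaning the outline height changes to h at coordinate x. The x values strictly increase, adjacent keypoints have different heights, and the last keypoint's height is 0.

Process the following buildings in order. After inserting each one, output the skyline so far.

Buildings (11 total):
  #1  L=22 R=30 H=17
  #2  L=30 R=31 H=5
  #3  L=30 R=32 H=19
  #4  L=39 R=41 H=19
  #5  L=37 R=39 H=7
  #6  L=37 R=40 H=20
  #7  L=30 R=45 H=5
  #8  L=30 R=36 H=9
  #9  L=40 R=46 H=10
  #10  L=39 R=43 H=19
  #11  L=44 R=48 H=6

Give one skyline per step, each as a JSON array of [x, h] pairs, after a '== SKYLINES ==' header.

== SKYLINES ==
[[22,17],[30,0]]
[[22,17],[30,5],[31,0]]
[[22,17],[30,19],[32,0]]
[[22,17],[30,19],[32,0],[39,19],[41,0]]
[[22,17],[30,19],[32,0],[37,7],[39,19],[41,0]]
[[22,17],[30,19],[32,0],[37,20],[40,19],[41,0]]
[[22,17],[30,19],[32,5],[37,20],[40,19],[41,5],[45,0]]
[[22,17],[30,19],[32,9],[36,5],[37,20],[40,19],[41,5],[45,0]]
[[22,17],[30,19],[32,9],[36,5],[37,20],[40,19],[41,10],[46,0]]
[[22,17],[30,19],[32,9],[36,5],[37,20],[40,19],[43,10],[46,0]]
[[22,17],[30,19],[32,9],[36,5],[37,20],[40,19],[43,10],[46,6],[48,0]]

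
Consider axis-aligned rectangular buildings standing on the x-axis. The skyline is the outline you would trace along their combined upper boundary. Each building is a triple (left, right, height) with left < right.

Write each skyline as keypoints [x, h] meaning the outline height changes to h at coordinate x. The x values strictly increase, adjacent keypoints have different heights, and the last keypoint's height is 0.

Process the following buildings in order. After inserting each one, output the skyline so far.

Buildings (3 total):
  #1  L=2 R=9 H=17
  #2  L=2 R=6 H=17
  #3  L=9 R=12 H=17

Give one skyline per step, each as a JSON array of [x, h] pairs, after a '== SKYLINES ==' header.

== SKYLINES ==
[[2,17],[9,0]]
[[2,17],[9,0]]
[[2,17],[12,0]]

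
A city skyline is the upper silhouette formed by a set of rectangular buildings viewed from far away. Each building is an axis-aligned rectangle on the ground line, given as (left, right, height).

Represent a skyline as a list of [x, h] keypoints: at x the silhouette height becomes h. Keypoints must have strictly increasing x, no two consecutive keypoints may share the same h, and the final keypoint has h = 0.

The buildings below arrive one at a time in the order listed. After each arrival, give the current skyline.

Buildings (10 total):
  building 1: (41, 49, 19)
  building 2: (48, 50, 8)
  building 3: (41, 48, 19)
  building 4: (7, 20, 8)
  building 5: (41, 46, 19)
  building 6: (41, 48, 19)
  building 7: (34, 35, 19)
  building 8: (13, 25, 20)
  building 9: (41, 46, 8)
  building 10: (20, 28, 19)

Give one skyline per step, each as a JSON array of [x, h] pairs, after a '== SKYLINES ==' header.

== SKYLINES ==
[[41,19],[49,0]]
[[41,19],[49,8],[50,0]]
[[41,19],[49,8],[50,0]]
[[7,8],[20,0],[41,19],[49,8],[50,0]]
[[7,8],[20,0],[41,19],[49,8],[50,0]]
[[7,8],[20,0],[41,19],[49,8],[50,0]]
[[7,8],[20,0],[34,19],[35,0],[41,19],[49,8],[50,0]]
[[7,8],[13,20],[25,0],[34,19],[35,0],[41,19],[49,8],[50,0]]
[[7,8],[13,20],[25,0],[34,19],[35,0],[41,19],[49,8],[50,0]]
[[7,8],[13,20],[25,19],[28,0],[34,19],[35,0],[41,19],[49,8],[50,0]]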